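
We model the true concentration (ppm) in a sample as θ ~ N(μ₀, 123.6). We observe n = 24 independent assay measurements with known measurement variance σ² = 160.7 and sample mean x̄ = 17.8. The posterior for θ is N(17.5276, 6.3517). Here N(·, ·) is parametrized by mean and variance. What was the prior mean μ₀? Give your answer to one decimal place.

μ₀ = 12.5

The posterior mean is a precision-weighted average: μ_n = (τ₀μ₀ + τ_data·x̄)/(τ₀+τ_data), with τ₀=1/σ₀² and τ_data=n/σ².
Here τ₀ = 1/123.6 = 0.008091 and τ_data = 24/160.7 = 0.149347, so τ_n = 0.157438.
Rearranging for μ₀: μ₀ = (μ_n·τ_n − τ_data·x̄)/τ₀ = (17.5276·0.157438 − 0.149347·17.8) / 0.008091 = 0.101134/0.008091 ≈ 12.5.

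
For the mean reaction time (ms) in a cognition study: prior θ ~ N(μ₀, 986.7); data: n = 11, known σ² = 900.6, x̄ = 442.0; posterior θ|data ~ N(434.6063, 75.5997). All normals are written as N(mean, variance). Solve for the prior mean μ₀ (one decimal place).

With known observation variance, the Normal–Normal posterior has precision τ_n = τ₀ + n/σ² and mean μ_n = (τ₀μ₀ + (n/σ²)x̄)/τ_n.
Here τ₀ = 1/986.7 = 0.001013 and τ_data = 11/900.6 = 0.012214, so τ_n = 0.013227.
Rearranging for μ₀: μ₀ = (μ_n·τ_n − τ_data·x̄)/τ₀ = (434.6063·0.013227 − 0.012214·442.0) / 0.001013 = 0.349950/0.001013 ≈ 345.5.

μ₀ = 345.5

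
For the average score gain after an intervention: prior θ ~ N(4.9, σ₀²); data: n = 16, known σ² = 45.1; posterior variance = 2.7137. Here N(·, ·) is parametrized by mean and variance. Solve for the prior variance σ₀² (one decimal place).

For the Normal–Normal model with known σ², precisions add: τ_n = τ₀ + n/σ².
So 1/σ₀² = 1/2.7137 − 16/45.1 = 0.368501 − 0.354767 = 0.013734.
Hence σ₀² = 1/0.013734 ≈ 72.8.

σ₀² = 72.8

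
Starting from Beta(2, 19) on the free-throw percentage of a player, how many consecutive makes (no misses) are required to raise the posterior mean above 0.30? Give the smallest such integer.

k = 7

After k makes and 0 misses the posterior is Beta(2+k, 19), with mean (2+k)/(2+19+k).
Set (2+k)/(21+k) > 0.30 and solve: k > (0.30·21 − 2)/(1 − 0.30) = 6.143.
The smallest integer exceeding 6.143 is 7, and checking k=7: (9)/(28) = 0.3214 > 0.30.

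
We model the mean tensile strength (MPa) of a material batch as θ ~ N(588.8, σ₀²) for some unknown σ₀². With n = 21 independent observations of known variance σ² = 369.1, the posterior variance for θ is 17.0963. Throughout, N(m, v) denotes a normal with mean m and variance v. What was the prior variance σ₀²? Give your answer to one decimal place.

σ₀² = 626.2

For the Normal–Normal model with known σ², precisions add: τ_n = τ₀ + n/σ².
So 1/σ₀² = 1/17.0963 − 21/369.1 = 0.058492 − 0.056895 = 0.001597.
Hence σ₀² = 1/0.001597 ≈ 626.2.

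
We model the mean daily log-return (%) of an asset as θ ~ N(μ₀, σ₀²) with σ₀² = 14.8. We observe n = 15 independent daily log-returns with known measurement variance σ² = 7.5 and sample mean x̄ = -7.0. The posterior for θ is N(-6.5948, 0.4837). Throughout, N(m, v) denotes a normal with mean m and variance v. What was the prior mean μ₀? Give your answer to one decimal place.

The posterior mean is a precision-weighted average: μ_n = (τ₀μ₀ + τ_data·x̄)/(τ₀+τ_data), with τ₀=1/σ₀² and τ_data=n/σ².
Here τ₀ = 1/14.8 = 0.067568 and τ_data = 15/7.5 = 2.000000, so τ_n = 2.067568.
Rearranging for μ₀: μ₀ = (μ_n·τ_n − τ_data·x̄)/τ₀ = (-6.5948·2.067568 − 2.000000·-7.0) / 0.067568 = 0.364803/0.067568 ≈ 5.4.

μ₀ = 5.4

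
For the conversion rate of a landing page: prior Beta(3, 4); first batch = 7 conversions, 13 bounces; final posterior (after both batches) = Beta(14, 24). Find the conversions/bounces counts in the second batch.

Because Beta–binomial updating is additive in the counts, the combined data contributed (α_post−α_prior, β_post−β_prior) successes and failures.
Total across both batches: 14−3=11 conversions, 24−4=20 bounces.
Subtract the first batch: 11−7=4 conversions and 20−13=7 bounces.

4 conversions and 7 bounces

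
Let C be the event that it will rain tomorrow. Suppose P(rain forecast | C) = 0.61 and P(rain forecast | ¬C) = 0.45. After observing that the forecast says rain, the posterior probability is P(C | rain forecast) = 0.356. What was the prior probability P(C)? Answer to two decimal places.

P(C) = 0.29

In odds form, posterior odds = prior odds × likelihood ratio, so prior odds = posterior odds ÷ LR.
Posterior odds = 0.356/(1−0.356) = 0.5528. LR = 0.61/0.45 = 1.3556.
Prior odds = 0.5528/1.3556 = 0.4078, so P(C) = 0.4078/(1+0.4078) ≈ 0.29.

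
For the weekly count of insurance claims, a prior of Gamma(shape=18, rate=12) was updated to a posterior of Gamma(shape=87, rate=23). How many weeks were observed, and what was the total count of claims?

n = 11 weeks with total 69 claims

Gamma–Poisson conjugacy: posterior shape = α + Σxᵢ, posterior rate = β + n.
Matching: Σxᵢ = 87 − 18 = 69 and n = 23 − 12 = 11.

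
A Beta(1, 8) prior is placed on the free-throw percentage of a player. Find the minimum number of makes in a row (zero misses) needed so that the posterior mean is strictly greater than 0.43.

After k makes and 0 misses the posterior is Beta(1+k, 8), with mean (1+k)/(1+8+k).
Set (1+k)/(9+k) > 0.43 and solve: k > (0.43·9 − 1)/(1 − 0.43) = 5.035.
The smallest integer exceeding 5.035 is 6.

k = 6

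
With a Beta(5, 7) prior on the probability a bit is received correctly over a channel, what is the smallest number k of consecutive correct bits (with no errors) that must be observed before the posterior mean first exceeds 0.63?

k = 7

After k correct bits and 0 errors the posterior is Beta(5+k, 7), with mean (5+k)/(5+7+k).
Set (5+k)/(12+k) > 0.63 and solve: k > (0.63·12 − 5)/(1 − 0.63) = 6.919.
The smallest integer exceeding 6.919 is 7, and checking k=7: (12)/(19) = 0.6316 > 0.63.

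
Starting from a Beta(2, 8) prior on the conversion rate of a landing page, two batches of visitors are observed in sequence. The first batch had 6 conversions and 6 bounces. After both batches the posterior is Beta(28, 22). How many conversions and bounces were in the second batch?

Because Beta–binomial updating is additive in the counts, the combined data contributed (α_post−α_prior, β_post−β_prior) successes and failures.
Total across both batches: 28−2=26 conversions, 22−8=14 bounces.
Subtract the first batch: 26−6=20 conversions and 14−6=8 bounces.

20 conversions and 8 bounces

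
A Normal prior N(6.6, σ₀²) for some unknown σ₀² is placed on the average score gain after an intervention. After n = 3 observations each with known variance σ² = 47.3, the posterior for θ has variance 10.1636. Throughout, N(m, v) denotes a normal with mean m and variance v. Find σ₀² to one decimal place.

σ₀² = 28.6

Posterior precision equals prior precision plus data precision: 1/σ_n² = 1/σ₀² + n/σ².
So 1/σ₀² = 1/10.1636 − 3/47.3 = 0.098390 − 0.063425 = 0.034965.
Hence σ₀² = 1/0.034965 ≈ 28.6.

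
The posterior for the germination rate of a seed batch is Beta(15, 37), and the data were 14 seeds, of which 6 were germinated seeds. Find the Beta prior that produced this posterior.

Beta(9, 29)

A Beta(a, b) prior with s successes and f failures in binomial data gives a Beta(a+s, b+f) posterior.
Subtract the data counts: 15−6=9, 37−8=29.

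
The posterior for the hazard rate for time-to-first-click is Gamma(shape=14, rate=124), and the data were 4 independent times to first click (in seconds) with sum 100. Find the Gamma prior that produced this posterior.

Gamma–exponential conjugacy: posterior shape = α + n, posterior rate = β + Σtᵢ.
So α = 14 − 4 = 10 and β = 124 − 100 = 24.

Gamma(shape=10, rate=24)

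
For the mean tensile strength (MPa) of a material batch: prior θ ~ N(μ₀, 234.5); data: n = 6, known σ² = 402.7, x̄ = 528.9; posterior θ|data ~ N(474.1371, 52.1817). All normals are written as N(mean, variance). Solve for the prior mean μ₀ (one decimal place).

μ₀ = 282.8

The posterior mean is a precision-weighted average: μ_n = (τ₀μ₀ + τ_data·x̄)/(τ₀+τ_data), with τ₀=1/σ₀² and τ_data=n/σ².
Here τ₀ = 1/234.5 = 0.004264 and τ_data = 6/402.7 = 0.014899, so τ_n = 0.019163.
Rearranging for μ₀: μ₀ = (μ_n·τ_n − τ_data·x̄)/τ₀ = (474.1371·0.019163 − 0.014899·528.9) / 0.004264 = 1.205808/0.004264 ≈ 282.8.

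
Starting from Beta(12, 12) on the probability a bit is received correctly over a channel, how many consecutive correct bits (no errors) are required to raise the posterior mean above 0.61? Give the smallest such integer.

After k correct bits and 0 errors the posterior is Beta(12+k, 12), with mean (12+k)/(12+12+k).
Set (12+k)/(24+k) > 0.61 and solve: k > (0.61·24 − 12)/(1 − 0.61) = 6.769.
The smallest integer exceeding 6.769 is 7.

k = 7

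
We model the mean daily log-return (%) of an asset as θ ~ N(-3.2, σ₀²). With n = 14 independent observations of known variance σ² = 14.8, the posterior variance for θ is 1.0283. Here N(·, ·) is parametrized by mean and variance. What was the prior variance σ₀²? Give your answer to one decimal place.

σ₀² = 37.7

For the Normal–Normal model with known σ², precisions add: τ_n = τ₀ + n/σ².
So 1/σ₀² = 1/1.0283 − 14/14.8 = 0.972479 − 0.945946 = 0.026533.
Hence σ₀² = 1/0.026533 ≈ 37.7.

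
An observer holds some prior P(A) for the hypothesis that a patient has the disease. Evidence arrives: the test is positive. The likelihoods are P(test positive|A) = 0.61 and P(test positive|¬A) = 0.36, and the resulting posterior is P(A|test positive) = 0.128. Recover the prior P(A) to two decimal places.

P(A) = 0.08

In odds form, posterior odds = prior odds × likelihood ratio, so prior odds = posterior odds ÷ LR.
Posterior odds = 0.128/(1−0.128) = 0.1468. LR = 0.61/0.36 = 1.6944.
Prior odds = 0.1468/1.6944 = 0.0866, so P(A) = 0.0866/(1+0.0866) ≈ 0.08.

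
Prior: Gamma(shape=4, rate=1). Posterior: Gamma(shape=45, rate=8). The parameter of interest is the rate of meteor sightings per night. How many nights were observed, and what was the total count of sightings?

A Gamma(α, β) prior (rate parametrization) on a Poisson rate with n observations summing to S gives posterior Gamma(α+S, β+n).
Matching: Σxᵢ = 45 − 4 = 41 and n = 8 − 1 = 7.

n = 7 nights with total 41 sightings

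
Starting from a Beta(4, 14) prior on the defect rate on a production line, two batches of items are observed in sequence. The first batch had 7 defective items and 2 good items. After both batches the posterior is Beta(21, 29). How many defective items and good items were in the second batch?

10 defective items and 13 good items

Because Beta–binomial updating is additive in the counts, the combined data contributed (α_post−α_prior, β_post−β_prior) successes and failures.
Total across both batches: 21−4=17 defective items, 29−14=15 good items.
Subtract the first batch: 17−7=10 defective items and 15−2=13 good items.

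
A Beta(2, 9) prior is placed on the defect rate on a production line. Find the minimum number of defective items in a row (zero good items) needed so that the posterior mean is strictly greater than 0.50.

After k defective items and 0 good items the posterior is Beta(2+k, 9), with mean (2+k)/(2+9+k).
Set (2+k)/(11+k) > 0.50 and solve: k > (0.50·11 − 2)/(1 − 0.50) = 7.000.
The smallest integer exceeding 7.000 is 8.

k = 8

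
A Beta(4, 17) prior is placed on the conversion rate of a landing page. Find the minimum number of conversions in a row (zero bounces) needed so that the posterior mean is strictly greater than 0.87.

k = 110

After k conversions and 0 bounces the posterior is Beta(4+k, 17), with mean (4+k)/(4+17+k).
Set (4+k)/(21+k) > 0.87 and solve: k > (0.87·21 − 4)/(1 − 0.87) = 109.769.
The smallest integer exceeding 109.769 is 110.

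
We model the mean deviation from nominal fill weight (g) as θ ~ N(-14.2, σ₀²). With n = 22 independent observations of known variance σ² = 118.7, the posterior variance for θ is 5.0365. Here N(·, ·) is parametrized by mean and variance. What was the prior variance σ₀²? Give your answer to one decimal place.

For the Normal–Normal model with known σ², precisions add: τ_n = τ₀ + n/σ².
So 1/σ₀² = 1/5.0365 − 22/118.7 = 0.198551 − 0.185341 = 0.013210.
Hence σ₀² = 1/0.013210 ≈ 75.7.

σ₀² = 75.7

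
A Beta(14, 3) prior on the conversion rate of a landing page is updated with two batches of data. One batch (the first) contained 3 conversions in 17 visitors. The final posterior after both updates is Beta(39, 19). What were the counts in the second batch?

22 conversions and 2 bounces

Sequential conjugate updates are equivalent to a single update on the pooled data, so total successes = posterior α − prior α and total failures = posterior β − prior β.
Total across both batches: 39−14=25 conversions, 19−3=16 bounces.
Subtract the first batch: 25−3=22 conversions and 16−14=2 bounces.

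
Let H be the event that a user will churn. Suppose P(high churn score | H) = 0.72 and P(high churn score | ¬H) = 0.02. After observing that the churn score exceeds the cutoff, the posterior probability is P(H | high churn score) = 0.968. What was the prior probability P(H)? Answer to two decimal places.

P(H) = 0.46

Bayes' rule in odds form gives O(H|E) = O(H)·[P(E|H)/P(E|¬H)], hence O(H) = O(H|E)/LR.
Posterior odds = 0.968/(1−0.968) = 30.2500. LR = 0.72/0.02 = 36.0000.
Prior odds = 30.2500/36.0000 = 0.8403, so P(H) = 0.8403/(1+0.8403) ≈ 0.46.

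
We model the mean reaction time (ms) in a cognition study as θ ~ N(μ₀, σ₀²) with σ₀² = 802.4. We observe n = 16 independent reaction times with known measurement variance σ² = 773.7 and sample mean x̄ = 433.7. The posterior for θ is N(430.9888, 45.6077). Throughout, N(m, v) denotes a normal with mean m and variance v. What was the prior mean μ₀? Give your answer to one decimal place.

The posterior mean is a precision-weighted average: μ_n = (τ₀μ₀ + τ_data·x̄)/(τ₀+τ_data), with τ₀=1/σ₀² and τ_data=n/σ².
Here τ₀ = 1/802.4 = 0.001246 and τ_data = 16/773.7 = 0.020680, so τ_n = 0.021926.
Rearranging for μ₀: μ₀ = (μ_n·τ_n − τ_data·x̄)/τ₀ = (430.9888·0.021926 − 0.020680·433.7) / 0.001246 = 0.480944/0.001246 ≈ 386.0.

μ₀ = 386.0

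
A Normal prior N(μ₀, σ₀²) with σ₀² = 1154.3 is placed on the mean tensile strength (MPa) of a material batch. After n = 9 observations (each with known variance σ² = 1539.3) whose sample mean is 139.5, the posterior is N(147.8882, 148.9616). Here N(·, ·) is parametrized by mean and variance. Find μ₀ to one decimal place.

With known observation variance, the Normal–Normal posterior has precision τ_n = τ₀ + n/σ² and mean μ_n = (τ₀μ₀ + (n/σ²)x̄)/τ_n.
Here τ₀ = 1/1154.3 = 0.000866 and τ_data = 9/1539.3 = 0.005847, so τ_n = 0.006713.
Rearranging for μ₀: μ₀ = (μ_n·τ_n − τ_data·x̄)/τ₀ = (147.8882·0.006713 − 0.005847·139.5) / 0.000866 = 0.177117/0.000866 ≈ 204.5.

μ₀ = 204.5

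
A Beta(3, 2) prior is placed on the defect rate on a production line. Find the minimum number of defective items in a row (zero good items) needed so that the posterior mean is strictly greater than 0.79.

After k defective items and 0 good items the posterior is Beta(3+k, 2), with mean (3+k)/(3+2+k).
Set (3+k)/(5+k) > 0.79 and solve: k > (0.79·5 − 3)/(1 − 0.79) = 4.524.
The smallest integer exceeding 4.524 is 5.

k = 5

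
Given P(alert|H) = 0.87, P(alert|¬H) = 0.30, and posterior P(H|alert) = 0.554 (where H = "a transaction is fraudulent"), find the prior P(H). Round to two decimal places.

P(H) = 0.30

Bayes' rule in odds form gives O(H|E) = O(H)·[P(E|H)/P(E|¬H)], hence O(H) = O(H|E)/LR.
Posterior odds = 0.554/(1−0.554) = 1.2422. LR = 0.87/0.30 = 2.9000.
Prior odds = 1.2422/2.9000 = 0.4283, so P(H) = 0.4283/(1+0.4283) ≈ 0.30.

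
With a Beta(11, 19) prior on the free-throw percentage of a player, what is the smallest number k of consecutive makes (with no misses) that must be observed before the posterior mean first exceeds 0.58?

k = 16

After k makes and 0 misses the posterior is Beta(11+k, 19), with mean (11+k)/(11+19+k).
Set (11+k)/(30+k) > 0.58 and solve: k > (0.58·30 − 11)/(1 − 0.58) = 15.238.
The smallest integer exceeding 15.238 is 16.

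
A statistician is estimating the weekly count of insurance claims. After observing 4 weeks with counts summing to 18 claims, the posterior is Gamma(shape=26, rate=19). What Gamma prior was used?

A Gamma(α, β) prior (rate parametrization) on a Poisson rate with n observations summing to S gives posterior Gamma(α+S, β+n).
So α = 26 − 18 = 8 and β = 19 − 4 = 15.

Gamma(shape=8, rate=15)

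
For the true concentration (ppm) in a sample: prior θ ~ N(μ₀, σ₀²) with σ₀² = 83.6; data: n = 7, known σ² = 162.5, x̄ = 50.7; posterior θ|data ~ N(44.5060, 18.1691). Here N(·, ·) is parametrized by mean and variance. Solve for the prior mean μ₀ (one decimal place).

μ₀ = 22.2

The posterior mean is a precision-weighted average: μ_n = (τ₀μ₀ + τ_data·x̄)/(τ₀+τ_data), with τ₀=1/σ₀² and τ_data=n/σ².
Here τ₀ = 1/83.6 = 0.011962 and τ_data = 7/162.5 = 0.043077, so τ_n = 0.055039.
Rearranging for μ₀: μ₀ = (μ_n·τ_n − τ_data·x̄)/τ₀ = (44.5060·0.055039 − 0.043077·50.7) / 0.011962 = 0.265562/0.011962 ≈ 22.2.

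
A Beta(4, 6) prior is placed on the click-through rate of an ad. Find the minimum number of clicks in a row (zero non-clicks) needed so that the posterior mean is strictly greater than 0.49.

k = 2

After k clicks and 0 non-clicks the posterior is Beta(4+k, 6), with mean (4+k)/(4+6+k).
Set (4+k)/(10+k) > 0.49 and solve: k > (0.49·10 − 4)/(1 − 0.49) = 1.765.
The smallest integer exceeding 1.765 is 2, and checking k=2: (6)/(12) = 0.5000 > 0.49.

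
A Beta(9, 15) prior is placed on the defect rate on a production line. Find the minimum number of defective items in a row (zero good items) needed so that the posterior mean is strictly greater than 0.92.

k = 164

After k defective items and 0 good items the posterior is Beta(9+k, 15), with mean (9+k)/(9+15+k).
Set (9+k)/(24+k) > 0.92 and solve: k > (0.92·24 − 9)/(1 − 0.92) = 163.500.
The smallest integer exceeding 163.500 is 164, and checking k=164: (173)/(188) = 0.9202 > 0.92.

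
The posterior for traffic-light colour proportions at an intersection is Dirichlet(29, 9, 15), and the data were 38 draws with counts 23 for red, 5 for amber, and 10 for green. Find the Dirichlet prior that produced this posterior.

For a Dirichlet(α) prior with multinomial counts c, the posterior is Dirichlet(α + c) componentwise.
Subtract each count from the matching posterior parameter: 29−23=6, 9−5=4, 15−10=5.

Dirichlet(6, 4, 5)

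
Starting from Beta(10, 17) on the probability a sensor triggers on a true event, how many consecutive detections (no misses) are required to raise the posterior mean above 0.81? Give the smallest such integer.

k = 63

After k detections and 0 misses the posterior is Beta(10+k, 17), with mean (10+k)/(10+17+k).
Set (10+k)/(27+k) > 0.81 and solve: k > (0.81·27 − 10)/(1 − 0.81) = 62.474.
The smallest integer exceeding 62.474 is 63.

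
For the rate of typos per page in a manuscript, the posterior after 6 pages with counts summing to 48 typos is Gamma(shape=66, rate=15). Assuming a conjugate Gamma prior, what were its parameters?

Gamma–Poisson conjugacy: posterior shape = α + Σxᵢ, posterior rate = β + n.
So α = 66 − 48 = 18 and β = 15 − 6 = 9.

Gamma(shape=18, rate=9)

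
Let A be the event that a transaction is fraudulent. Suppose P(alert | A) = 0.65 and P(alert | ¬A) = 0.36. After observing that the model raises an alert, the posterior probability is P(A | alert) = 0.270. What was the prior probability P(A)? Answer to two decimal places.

P(A) = 0.17

In odds form, posterior odds = prior odds × likelihood ratio, so prior odds = posterior odds ÷ LR.
Posterior odds = 0.270/(1−0.270) = 0.3699. LR = 0.65/0.36 = 1.8056.
Prior odds = 0.3699/1.8056 = 0.2049, so P(A) = 0.2049/(1+0.2049) ≈ 0.17.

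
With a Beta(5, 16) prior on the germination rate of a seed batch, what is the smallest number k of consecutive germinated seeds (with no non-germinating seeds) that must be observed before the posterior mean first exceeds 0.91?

k = 157

After k germinated seeds and 0 non-germinating seeds the posterior is Beta(5+k, 16), with mean (5+k)/(5+16+k).
Set (5+k)/(21+k) > 0.91 and solve: k > (0.91·21 − 5)/(1 − 0.91) = 156.778.
The smallest integer exceeding 156.778 is 157, and checking k=157: (162)/(178) = 0.9101 > 0.91.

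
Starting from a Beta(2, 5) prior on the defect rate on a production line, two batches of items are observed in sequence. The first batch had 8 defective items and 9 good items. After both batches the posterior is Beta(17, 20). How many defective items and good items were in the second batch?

7 defective items and 6 good items

Because Beta–binomial updating is additive in the counts, the combined data contributed (α_post−α_prior, β_post−β_prior) successes and failures.
Total across both batches: 17−2=15 defective items, 20−5=15 good items.
Subtract the first batch: 15−8=7 defective items and 15−9=6 good items.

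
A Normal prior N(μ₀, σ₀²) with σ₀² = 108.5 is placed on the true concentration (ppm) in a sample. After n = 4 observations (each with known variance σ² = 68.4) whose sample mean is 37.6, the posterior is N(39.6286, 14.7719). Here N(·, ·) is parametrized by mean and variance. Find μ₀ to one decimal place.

The posterior mean is a precision-weighted average: μ_n = (τ₀μ₀ + τ_data·x̄)/(τ₀+τ_data), with τ₀=1/σ₀² and τ_data=n/σ².
Here τ₀ = 1/108.5 = 0.009217 and τ_data = 4/68.4 = 0.058480, so τ_n = 0.067697.
Rearranging for μ₀: μ₀ = (μ_n·τ_n − τ_data·x̄)/τ₀ = (39.6286·0.067697 − 0.058480·37.6) / 0.009217 = 0.483889/0.009217 ≈ 52.5.

μ₀ = 52.5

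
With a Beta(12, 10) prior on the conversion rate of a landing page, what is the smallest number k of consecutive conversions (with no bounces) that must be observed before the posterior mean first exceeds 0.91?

After k conversions and 0 bounces the posterior is Beta(12+k, 10), with mean (12+k)/(12+10+k).
Set (12+k)/(22+k) > 0.91 and solve: k > (0.91·22 − 12)/(1 − 0.91) = 89.111.
The smallest integer exceeding 89.111 is 90.

k = 90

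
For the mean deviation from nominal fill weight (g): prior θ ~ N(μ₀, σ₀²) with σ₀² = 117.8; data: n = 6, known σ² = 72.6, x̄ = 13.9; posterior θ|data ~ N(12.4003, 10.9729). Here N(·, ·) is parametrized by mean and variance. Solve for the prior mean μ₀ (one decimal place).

The posterior mean is a precision-weighted average: μ_n = (τ₀μ₀ + τ_data·x̄)/(τ₀+τ_data), with τ₀=1/σ₀² and τ_data=n/σ².
Here τ₀ = 1/117.8 = 0.008489 and τ_data = 6/72.6 = 0.082645, so τ_n = 0.091134.
Rearranging for μ₀: μ₀ = (μ_n·τ_n − τ_data·x̄)/τ₀ = (12.4003·0.091134 − 0.082645·13.9) / 0.008489 = -0.018677/0.008489 ≈ -2.2.

μ₀ = -2.2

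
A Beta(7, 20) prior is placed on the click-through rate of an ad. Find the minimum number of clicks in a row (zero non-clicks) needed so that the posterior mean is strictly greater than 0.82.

k = 85

After k clicks and 0 non-clicks the posterior is Beta(7+k, 20), with mean (7+k)/(7+20+k).
Set (7+k)/(27+k) > 0.82 and solve: k > (0.82·27 − 7)/(1 − 0.82) = 84.111.
The smallest integer exceeding 84.111 is 85, and checking k=85: (92)/(112) = 0.8214 > 0.82.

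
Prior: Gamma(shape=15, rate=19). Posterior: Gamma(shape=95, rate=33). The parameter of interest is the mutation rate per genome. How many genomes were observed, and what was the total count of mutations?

n = 14 genomes with total 80 mutations

A Gamma(α, β) prior (rate parametrization) on a Poisson rate with n observations summing to S gives posterior Gamma(α+S, β+n).
Matching: Σxᵢ = 95 − 15 = 80 and n = 33 − 19 = 14.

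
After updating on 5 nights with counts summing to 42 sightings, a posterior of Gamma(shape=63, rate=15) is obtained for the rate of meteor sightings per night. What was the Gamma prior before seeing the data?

Gamma–Poisson conjugacy: posterior shape = α + Σxᵢ, posterior rate = β + n.
So α = 63 − 42 = 21 and β = 15 − 5 = 10.

Gamma(shape=21, rate=10)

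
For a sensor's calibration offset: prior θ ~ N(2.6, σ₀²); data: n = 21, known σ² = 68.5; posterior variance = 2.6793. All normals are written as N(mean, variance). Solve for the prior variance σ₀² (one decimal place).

For the Normal–Normal model with known σ², precisions add: τ_n = τ₀ + n/σ².
So 1/σ₀² = 1/2.6793 − 21/68.5 = 0.373232 − 0.306569 = 0.066663.
Hence σ₀² = 1/0.066663 ≈ 15.0.

σ₀² = 15.0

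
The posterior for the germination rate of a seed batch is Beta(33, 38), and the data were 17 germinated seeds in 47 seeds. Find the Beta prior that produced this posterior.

Beta(16, 8)

Under Beta–binomial conjugacy the posterior parameters are (α+s, β+f).
Subtract the data counts: 33−17=16, 38−30=8.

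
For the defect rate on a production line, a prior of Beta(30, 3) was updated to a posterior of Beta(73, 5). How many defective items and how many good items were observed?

43 defective items and 2 good items

Under Beta–binomial conjugacy the posterior parameters are (α+s, β+f).
Match parameters: s=73−30=43, f=5−3=2.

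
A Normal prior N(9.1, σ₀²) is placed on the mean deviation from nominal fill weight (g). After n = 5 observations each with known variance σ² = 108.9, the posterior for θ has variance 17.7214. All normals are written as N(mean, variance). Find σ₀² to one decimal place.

σ₀² = 95.1

For the Normal–Normal model with known σ², precisions add: τ_n = τ₀ + n/σ².
So 1/σ₀² = 1/17.7214 − 5/108.9 = 0.056429 − 0.045914 = 0.010515.
Hence σ₀² = 1/0.010515 ≈ 95.1.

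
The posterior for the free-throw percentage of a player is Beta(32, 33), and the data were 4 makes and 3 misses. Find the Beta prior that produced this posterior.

Under Beta–binomial conjugacy the posterior parameters are (a+s, b+f).
Subtract the data counts: 32−4=28, 33−3=30.

Beta(28, 30)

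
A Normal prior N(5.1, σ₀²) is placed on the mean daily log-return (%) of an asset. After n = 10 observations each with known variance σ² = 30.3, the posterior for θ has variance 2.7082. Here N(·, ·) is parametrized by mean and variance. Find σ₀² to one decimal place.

σ₀² = 25.5

Posterior precision equals prior precision plus data precision: 1/σ_n² = 1/σ₀² + n/σ².
So 1/σ₀² = 1/2.7082 − 10/30.3 = 0.369249 − 0.330033 = 0.039216.
Hence σ₀² = 1/0.039216 ≈ 25.5.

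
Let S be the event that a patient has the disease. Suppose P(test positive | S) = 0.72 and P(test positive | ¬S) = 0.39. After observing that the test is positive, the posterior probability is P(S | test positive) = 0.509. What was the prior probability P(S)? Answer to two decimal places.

In odds form, posterior odds = prior odds × likelihood ratio, so prior odds = posterior odds ÷ LR.
Posterior odds = 0.509/(1−0.509) = 1.0367. LR = 0.72/0.39 = 1.8462.
Prior odds = 1.0367/1.8462 = 0.5615, so P(S) = 0.5615/(1+0.5615) ≈ 0.36.

P(S) = 0.36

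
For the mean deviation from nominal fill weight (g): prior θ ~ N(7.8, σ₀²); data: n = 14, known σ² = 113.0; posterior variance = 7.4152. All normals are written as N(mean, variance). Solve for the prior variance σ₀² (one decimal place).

σ₀² = 91.2

For the Normal–Normal model with known σ², precisions add: τ_n = τ₀ + n/σ².
So 1/σ₀² = 1/7.4152 − 14/113.0 = 0.134858 − 0.123894 = 0.010964.
Hence σ₀² = 1/0.010964 ≈ 91.2.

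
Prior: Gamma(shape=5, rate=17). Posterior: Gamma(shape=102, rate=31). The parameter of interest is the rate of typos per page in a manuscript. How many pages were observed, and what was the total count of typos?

n = 14 pages with total 97 typos

Gamma–Poisson conjugacy: posterior shape = α + Σxᵢ, posterior rate = β + n.
Matching: Σxᵢ = 102 − 5 = 97 and n = 31 − 17 = 14.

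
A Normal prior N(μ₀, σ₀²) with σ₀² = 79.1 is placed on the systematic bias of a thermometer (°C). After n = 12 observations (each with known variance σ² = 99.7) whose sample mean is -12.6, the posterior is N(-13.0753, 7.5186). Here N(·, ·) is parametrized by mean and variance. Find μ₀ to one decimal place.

With known observation variance, the Normal–Normal posterior has precision τ_n = τ₀ + n/σ² and mean μ_n = (τ₀μ₀ + (n/σ²)x̄)/τ_n.
Here τ₀ = 1/79.1 = 0.012642 and τ_data = 12/99.7 = 0.120361, so τ_n = 0.133003.
Rearranging for μ₀: μ₀ = (μ_n·τ_n − τ_data·x̄)/τ₀ = (-13.0753·0.133003 − 0.120361·-12.6) / 0.012642 = -0.222506/0.012642 ≈ -17.6.

μ₀ = -17.6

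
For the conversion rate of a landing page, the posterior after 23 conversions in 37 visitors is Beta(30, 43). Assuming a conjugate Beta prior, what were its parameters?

A Beta(α, β) prior with s successes and f failures in binomial data gives a Beta(α+s, β+f) posterior.
So α = 30 − 23 = 7 and β = 43 − 14 = 29.

Beta(7, 29)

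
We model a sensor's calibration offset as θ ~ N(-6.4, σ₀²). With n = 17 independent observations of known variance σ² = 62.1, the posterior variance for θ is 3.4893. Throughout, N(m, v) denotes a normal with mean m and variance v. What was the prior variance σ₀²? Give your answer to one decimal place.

For the Normal–Normal model with known σ², precisions add: τ_n = τ₀ + n/σ².
So 1/σ₀² = 1/3.4893 − 17/62.1 = 0.286590 − 0.273752 = 0.012838.
Hence σ₀² = 1/0.012838 ≈ 77.9.

σ₀² = 77.9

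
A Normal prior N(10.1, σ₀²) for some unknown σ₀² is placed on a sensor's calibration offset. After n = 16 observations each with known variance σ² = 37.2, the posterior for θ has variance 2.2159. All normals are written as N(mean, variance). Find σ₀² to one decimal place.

σ₀² = 47.2

Posterior precision equals prior precision plus data precision: 1/σ_n² = 1/σ₀² + n/σ².
So 1/σ₀² = 1/2.2159 − 16/37.2 = 0.451284 − 0.430108 = 0.021176.
Hence σ₀² = 1/0.021176 ≈ 47.2.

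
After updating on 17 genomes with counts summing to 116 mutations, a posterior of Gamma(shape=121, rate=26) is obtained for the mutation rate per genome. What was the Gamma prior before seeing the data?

A Gamma(α, β) prior (rate parametrization) on a Poisson rate with n observations summing to S gives posterior Gamma(α+S, β+n).
So α = 121 − 116 = 5 and β = 26 − 17 = 9.

Gamma(shape=5, rate=9)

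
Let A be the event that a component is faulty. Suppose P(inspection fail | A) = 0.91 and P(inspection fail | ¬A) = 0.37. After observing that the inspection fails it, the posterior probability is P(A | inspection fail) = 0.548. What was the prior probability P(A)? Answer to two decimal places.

P(A) = 0.33

In odds form, posterior odds = prior odds × likelihood ratio, so prior odds = posterior odds ÷ LR.
Posterior odds = 0.548/(1−0.548) = 1.2124. LR = 0.91/0.37 = 2.4595.
Prior odds = 1.2124/2.4595 = 0.4929, so P(A) = 0.4929/(1+0.4929) ≈ 0.33.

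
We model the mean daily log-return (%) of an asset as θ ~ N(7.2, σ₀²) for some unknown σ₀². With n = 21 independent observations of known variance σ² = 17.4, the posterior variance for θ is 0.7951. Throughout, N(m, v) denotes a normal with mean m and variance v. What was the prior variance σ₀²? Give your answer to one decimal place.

For the Normal–Normal model with known σ², precisions add: τ_n = τ₀ + n/σ².
So 1/σ₀² = 1/0.7951 − 21/17.4 = 1.257703 − 1.206897 = 0.050806.
Hence σ₀² = 1/0.050806 ≈ 19.7.

σ₀² = 19.7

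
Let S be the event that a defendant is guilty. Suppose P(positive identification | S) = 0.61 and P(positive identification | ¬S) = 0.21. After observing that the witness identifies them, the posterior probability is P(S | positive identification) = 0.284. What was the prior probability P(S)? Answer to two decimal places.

P(S) = 0.12

In odds form, posterior odds = prior odds × likelihood ratio, so prior odds = posterior odds ÷ LR.
Posterior odds = 0.284/(1−0.284) = 0.3966. LR = 0.61/0.21 = 2.9048.
Prior odds = 0.3966/2.9048 = 0.1365, so P(S) = 0.1365/(1+0.1365) ≈ 0.12.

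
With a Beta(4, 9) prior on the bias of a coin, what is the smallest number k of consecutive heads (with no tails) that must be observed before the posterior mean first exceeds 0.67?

k = 15

After k heads and 0 tails the posterior is Beta(4+k, 9), with mean (4+k)/(4+9+k).
Set (4+k)/(13+k) > 0.67 and solve: k > (0.67·13 − 4)/(1 − 0.67) = 14.273.
The smallest integer exceeding 14.273 is 15.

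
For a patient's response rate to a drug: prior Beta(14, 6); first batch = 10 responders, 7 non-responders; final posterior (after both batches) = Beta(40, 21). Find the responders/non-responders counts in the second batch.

16 responders and 8 non-responders

Because Beta–binomial updating is additive in the counts, the combined data contributed (α_post−α_prior, β_post−β_prior) successes and failures.
Total across both batches: 40−14=26 responders, 21−6=15 non-responders.
Subtract the first batch: 26−10=16 responders and 15−7=8 non-responders.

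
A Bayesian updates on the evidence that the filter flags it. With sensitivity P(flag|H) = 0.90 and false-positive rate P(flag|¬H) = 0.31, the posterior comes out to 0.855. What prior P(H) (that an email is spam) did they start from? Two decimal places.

Bayes' rule in odds form gives O(H|E) = O(H)·[P(E|H)/P(E|¬H)], hence O(H) = O(H|E)/LR.
Posterior odds = 0.855/(1−0.855) = 5.8966. LR = 0.90/0.31 = 2.9032.
Prior odds = 5.8966/2.9032 = 2.0311, so P(H) = 2.0311/(1+2.0311) ≈ 0.67.

P(H) = 0.67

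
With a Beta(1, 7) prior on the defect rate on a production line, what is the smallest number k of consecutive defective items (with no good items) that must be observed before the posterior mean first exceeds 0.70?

k = 16

After k defective items and 0 good items the posterior is Beta(1+k, 7), with mean (1+k)/(1+7+k).
Set (1+k)/(8+k) > 0.70 and solve: k > (0.70·8 − 1)/(1 − 0.70) = 15.333.
The smallest integer exceeding 15.333 is 16.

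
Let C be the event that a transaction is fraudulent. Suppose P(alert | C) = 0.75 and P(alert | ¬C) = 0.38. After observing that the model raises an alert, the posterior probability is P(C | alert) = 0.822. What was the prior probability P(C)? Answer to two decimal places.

Bayes' rule in odds form gives O(C|E) = O(C)·[P(E|C)/P(E|¬C)], hence O(C) = O(C|E)/LR.
Posterior odds = 0.822/(1−0.822) = 4.6180. LR = 0.75/0.38 = 1.9737.
Prior odds = 4.6180/1.9737 = 2.3398, so P(C) = 2.3398/(1+2.3398) ≈ 0.70.

P(C) = 0.70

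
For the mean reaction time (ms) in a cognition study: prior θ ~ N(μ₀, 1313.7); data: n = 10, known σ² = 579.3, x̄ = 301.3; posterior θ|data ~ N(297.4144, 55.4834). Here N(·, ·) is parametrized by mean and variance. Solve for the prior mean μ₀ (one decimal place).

With known observation variance, the Normal–Normal posterior has precision τ_n = τ₀ + n/σ² and mean μ_n = (τ₀μ₀ + (n/σ²)x̄)/τ_n.
Here τ₀ = 1/1313.7 = 0.000761 and τ_data = 10/579.3 = 0.017262, so τ_n = 0.018023.
Rearranging for μ₀: μ₀ = (μ_n·τ_n − τ_data·x̄)/τ₀ = (297.4144·0.018023 − 0.017262·301.3) / 0.000761 = 0.159259/0.000761 ≈ 209.3.

μ₀ = 209.3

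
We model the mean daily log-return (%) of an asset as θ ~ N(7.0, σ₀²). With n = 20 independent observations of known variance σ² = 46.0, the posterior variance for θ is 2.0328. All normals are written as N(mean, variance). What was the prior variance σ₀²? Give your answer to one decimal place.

Posterior precision equals prior precision plus data precision: 1/σ_n² = 1/σ₀² + n/σ².
So 1/σ₀² = 1/2.0328 − 20/46.0 = 0.491932 − 0.434783 = 0.057149.
Hence σ₀² = 1/0.057149 ≈ 17.5.

σ₀² = 17.5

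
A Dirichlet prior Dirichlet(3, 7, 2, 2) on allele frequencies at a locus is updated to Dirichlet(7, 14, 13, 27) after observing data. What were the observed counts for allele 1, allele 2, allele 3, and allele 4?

For a Dirichlet(α) prior with multinomial counts c, the posterior is Dirichlet(α + c) componentwise.
Counts are posterior − prior componentwise: 7−3=4, 14−7=7, 13−2=11, 27−2=25.

counts (4, 7, 11, 25)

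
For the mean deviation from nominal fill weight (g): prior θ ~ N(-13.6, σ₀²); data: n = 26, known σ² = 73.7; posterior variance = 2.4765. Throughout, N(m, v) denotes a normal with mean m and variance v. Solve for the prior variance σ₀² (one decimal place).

Posterior precision equals prior precision plus data precision: 1/σ_n² = 1/σ₀² + n/σ².
So 1/σ₀² = 1/2.4765 − 26/73.7 = 0.403796 − 0.352782 = 0.051014.
Hence σ₀² = 1/0.051014 ≈ 19.6.

σ₀² = 19.6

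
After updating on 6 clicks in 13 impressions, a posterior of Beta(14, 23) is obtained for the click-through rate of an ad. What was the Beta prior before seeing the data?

Under Beta–binomial conjugacy the posterior parameters are (a+s, b+f).
Subtract the data counts: 14−6=8, 23−7=16.

Beta(8, 16)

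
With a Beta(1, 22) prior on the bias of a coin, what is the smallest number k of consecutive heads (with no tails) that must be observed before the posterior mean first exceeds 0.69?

k = 48

After k heads and 0 tails the posterior is Beta(1+k, 22), with mean (1+k)/(1+22+k).
Set (1+k)/(23+k) > 0.69 and solve: k > (0.69·23 − 1)/(1 − 0.69) = 47.968.
The smallest integer exceeding 47.968 is 48, and checking k=48: (49)/(71) = 0.6901 > 0.69.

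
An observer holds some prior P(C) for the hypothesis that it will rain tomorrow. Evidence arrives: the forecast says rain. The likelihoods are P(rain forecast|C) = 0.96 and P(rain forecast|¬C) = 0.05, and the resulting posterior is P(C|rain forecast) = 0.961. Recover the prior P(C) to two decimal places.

In odds form, posterior odds = prior odds × likelihood ratio, so prior odds = posterior odds ÷ LR.
Posterior odds = 0.961/(1−0.961) = 24.6410. LR = 0.96/0.05 = 19.2000.
Prior odds = 24.6410/19.2000 = 1.2834, so P(C) = 1.2834/(1+1.2834) ≈ 0.56.

P(C) = 0.56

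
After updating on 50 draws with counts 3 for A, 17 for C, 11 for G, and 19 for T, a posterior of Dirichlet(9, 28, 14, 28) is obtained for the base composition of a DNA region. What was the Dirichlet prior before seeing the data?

Dirichlet(6, 11, 3, 9)

For a Dirichlet(α) prior with multinomial counts c, the posterior is Dirichlet(α + c) componentwise.
Subtract each count from the matching posterior parameter: 9−3=6, 28−17=11, 14−11=3, 28−19=9.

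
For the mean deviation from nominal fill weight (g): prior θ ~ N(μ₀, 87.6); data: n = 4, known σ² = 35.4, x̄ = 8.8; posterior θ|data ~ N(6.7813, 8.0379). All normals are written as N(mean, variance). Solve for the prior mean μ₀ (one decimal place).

μ₀ = -13.2

The posterior mean is a precision-weighted average: μ_n = (τ₀μ₀ + τ_data·x̄)/(τ₀+τ_data), with τ₀=1/σ₀² and τ_data=n/σ².
Here τ₀ = 1/87.6 = 0.011416 and τ_data = 4/35.4 = 0.112994, so τ_n = 0.124410.
Rearranging for μ₀: μ₀ = (μ_n·τ_n − τ_data·x̄)/τ₀ = (6.7813·0.124410 − 0.112994·8.8) / 0.011416 = -0.150686/0.011416 ≈ -13.2.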